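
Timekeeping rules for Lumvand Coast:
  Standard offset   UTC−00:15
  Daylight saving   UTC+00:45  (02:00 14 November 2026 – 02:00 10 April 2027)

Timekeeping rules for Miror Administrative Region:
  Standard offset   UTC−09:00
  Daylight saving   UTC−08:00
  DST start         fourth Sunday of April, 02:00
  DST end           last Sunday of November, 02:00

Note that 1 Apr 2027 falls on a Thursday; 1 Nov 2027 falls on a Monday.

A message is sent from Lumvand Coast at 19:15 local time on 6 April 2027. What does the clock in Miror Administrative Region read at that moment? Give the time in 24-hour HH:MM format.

09:30

Daylight saving runs 14 November 2026 – 10 April 2027; 6 April 2027 is inside that window, so Lumvand Coast is at UTC+00:45.
19:15 Lumvand Coast − 0h45m = 18:30 UTC.
1 April 2027 is a Thursday, so the first Sunday is April 4 and the fourth is April 25.
1 November 2027 is a Monday, so Sundays fall on 7, 14, 21, 28; the last is November 28.
At the standard offset (UTC−09:00), 18:30 UTC − 9h = 09:30 Miror Administrative Region standard time.
Daylight saving runs 25 April – 28 November; the standard-time date in Miror Administrative Region, 6 April 2027, is outside that window, so Miror Administrative Region is on standard time at UTC−09:00.
18:30 UTC − 9h = 09:30 Miror Administrative Region.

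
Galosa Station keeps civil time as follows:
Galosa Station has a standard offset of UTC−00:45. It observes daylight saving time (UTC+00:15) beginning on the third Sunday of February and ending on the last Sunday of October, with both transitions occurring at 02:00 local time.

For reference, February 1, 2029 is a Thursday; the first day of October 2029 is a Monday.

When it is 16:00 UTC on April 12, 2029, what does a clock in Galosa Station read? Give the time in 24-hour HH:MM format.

16:15

1 February 2029 is a Thursday, so the first Sunday is February 4 and the third is February 18.
1 October 2029 is a Monday, so Sundays fall on 7, 14, 21, 28; the last is October 28.
At the standard offset (UTC−00:45), 16:00 UTC − 0h45m = 15:15 Galosa Station standard time.
Daylight saving runs 18 February – 28 October; the standard-time date in Galosa Station, April 12, 2029, is inside that window, so Galosa Station is at UTC+00:15.
16:00 UTC + 0h15m = 16:15 local.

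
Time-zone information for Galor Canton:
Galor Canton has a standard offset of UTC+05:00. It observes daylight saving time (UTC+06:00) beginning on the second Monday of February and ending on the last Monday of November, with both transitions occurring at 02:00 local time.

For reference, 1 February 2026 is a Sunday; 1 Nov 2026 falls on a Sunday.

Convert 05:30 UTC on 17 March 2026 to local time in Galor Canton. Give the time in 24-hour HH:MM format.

1 February 2026 is a Sunday, so the first Monday is February 2 and the second is February 9.
1 November 2026 is a Sunday, so Mondays fall on 2, 9, 16, 23, 30; the last is November 30.
At the standard offset (UTC+05:00), 05:30 UTC + 5h = 10:30 Galor Canton standard time.
The standard-time date in Galor Canton, 17 March 2026, lies within the daylight-saving period (9 February – 30 November), so Galor Canton is on daylight time, UTC+06:00.
05:30 UTC + 6h = 11:30 local.

11:30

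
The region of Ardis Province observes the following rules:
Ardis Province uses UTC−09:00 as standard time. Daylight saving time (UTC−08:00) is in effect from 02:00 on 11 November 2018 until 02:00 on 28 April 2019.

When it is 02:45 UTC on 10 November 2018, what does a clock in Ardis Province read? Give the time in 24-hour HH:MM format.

At the standard offset (UTC−09:00), 02:45 UTC − 9h = 17:45 Ardis Province standard time (rolling into the previous day, 9 November 2018).
The standard-time date in Ardis Province, 9 November 2018, does not fall between 11 November 2018 and 28 April 2019, so daylight saving is not in effect and Ardis Province is at UTC−09:00.
02:45 UTC − 9h = 17:45 local (rolling into the previous day, 9 November 2018).

17:45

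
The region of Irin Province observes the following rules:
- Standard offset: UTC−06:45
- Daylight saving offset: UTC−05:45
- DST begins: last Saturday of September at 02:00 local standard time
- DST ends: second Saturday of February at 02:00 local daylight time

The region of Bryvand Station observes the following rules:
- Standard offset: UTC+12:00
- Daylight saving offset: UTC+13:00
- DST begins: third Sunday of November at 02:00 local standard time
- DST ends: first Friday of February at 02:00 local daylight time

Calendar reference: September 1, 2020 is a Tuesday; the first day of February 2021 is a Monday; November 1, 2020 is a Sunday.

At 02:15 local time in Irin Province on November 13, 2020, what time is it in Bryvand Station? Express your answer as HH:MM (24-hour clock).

20:00

1 September 2020 is a Tuesday, so Saturdays fall on 5, 12, 19, 26; the last is September 26.
1 February 2021 is a Monday, so the first Saturday is February 6 and the second is February 13.
Daylight saving runs 26 September 2020 – 13 February 2021; November 13, 2020 is inside that window, so Irin Province is at UTC−05:45.
02:15 Irin Province + 5h45m = 08:00 UTC.
1 November 2020 is a Sunday, so the first Sunday is November 1 and the third is November 15.
1 February 2021 is a Monday, so the first Friday is February 5.
At the standard offset (UTC+12:00), 08:00 UTC + 12h = 20:00 Bryvand Station standard time.
Daylight saving runs 15 November 2020 – 5 February 2021; the standard-time date in Bryvand Station, November 13, 2020, is outside that window, so Bryvand Station is on standard time at UTC+12:00.
08:00 UTC + 12h = 20:00 Bryvand Station.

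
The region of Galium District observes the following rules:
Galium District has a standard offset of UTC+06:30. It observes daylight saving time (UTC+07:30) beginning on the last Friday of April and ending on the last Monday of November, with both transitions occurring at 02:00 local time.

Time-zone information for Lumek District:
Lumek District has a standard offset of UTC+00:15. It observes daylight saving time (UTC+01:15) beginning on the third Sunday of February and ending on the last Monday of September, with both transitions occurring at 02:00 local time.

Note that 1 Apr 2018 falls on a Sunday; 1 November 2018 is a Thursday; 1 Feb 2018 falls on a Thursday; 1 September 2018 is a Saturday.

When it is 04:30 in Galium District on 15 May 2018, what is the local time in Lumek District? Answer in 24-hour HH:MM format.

1 April 2018 is a Sunday, so Fridays fall on 6, 13, 20, 27; the last is April 27.
1 November 2018 is a Thursday, so Mondays fall on 5, 12, 19, 26; the last is November 26.
15 May 2018 lies within the daylight-saving period (27 April – 26 November), so Galium District is on daylight time, UTC+07:30.
04:30 Galium District − 7h30m = 21:00 UTC (rolling into the previous day, 14 May 2018).
1 February 2018 is a Thursday, so the first Sunday is February 4 and the third is February 18.
1 September 2018 is a Saturday, so Mondays fall on 3, 10, 17, 24; the last is September 24.
At the standard offset (UTC+00:15), 21:00 UTC + 0h15m = 21:15 Lumek District standard time.
The standard-time date in Lumek District, 14 May 2018, falls between 18 February and 24 September, so daylight saving is in effect and Lumek District is at UTC+01:15.
21:00 UTC + 1h15m = 22:15 Lumek District.

22:15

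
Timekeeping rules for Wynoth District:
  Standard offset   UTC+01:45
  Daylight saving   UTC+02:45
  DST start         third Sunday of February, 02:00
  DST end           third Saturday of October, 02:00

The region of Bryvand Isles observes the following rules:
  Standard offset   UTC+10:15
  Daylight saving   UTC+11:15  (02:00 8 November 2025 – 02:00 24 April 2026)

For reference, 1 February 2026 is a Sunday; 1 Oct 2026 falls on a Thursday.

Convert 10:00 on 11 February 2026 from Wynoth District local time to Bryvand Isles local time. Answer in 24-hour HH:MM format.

1 February 2026 is a Sunday, so the first Sunday is February 1 and the third is February 15.
1 October 2026 is a Thursday, so the first Saturday is October 3 and the third is October 17.
11 February 2026 is outside the daylight-saving period (15 February – 17 October), so Wynoth District is on standard time, UTC+01:45.
10:00 Wynoth District − 1h45m = 08:15 UTC.
At the standard offset (UTC+10:15), 08:15 UTC + 10h15m = 18:30 Bryvand Isles standard time.
Daylight saving runs 8 November 2025 – 24 April 2026; the standard-time date in Bryvand Isles, 11 February 2026, is inside that window, so Bryvand Isles is at UTC+11:15.
08:15 UTC + 11h15m = 19:30 Bryvand Isles.

19:30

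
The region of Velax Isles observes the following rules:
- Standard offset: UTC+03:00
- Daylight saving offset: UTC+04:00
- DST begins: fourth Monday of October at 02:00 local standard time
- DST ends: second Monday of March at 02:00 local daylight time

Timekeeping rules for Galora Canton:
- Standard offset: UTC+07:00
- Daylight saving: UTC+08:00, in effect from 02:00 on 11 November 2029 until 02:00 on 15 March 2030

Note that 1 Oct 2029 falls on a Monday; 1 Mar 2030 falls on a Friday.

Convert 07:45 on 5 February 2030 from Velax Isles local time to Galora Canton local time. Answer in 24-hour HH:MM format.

11:45

1 October 2029 is a Monday, so the first Monday is October 1 and the fourth is October 22.
1 March 2030 is a Friday, so the first Monday is March 4 and the second is March 11.
Daylight saving runs 22 October 2029 – 11 March 2030; 5 February 2030 is inside that window, so Velax Isles is at UTC+04:00.
07:45 Velax Isles − 4h = 03:45 UTC.
At the standard offset (UTC+07:00), 03:45 UTC + 7h = 10:45 Galora Canton standard time.
Daylight saving runs 11 November 2029 – 15 March 2030; the standard-time date in Galora Canton, 5 February 2030, is inside that window, so Galora Canton is at UTC+08:00.
03:45 UTC + 8h = 11:45 Galora Canton.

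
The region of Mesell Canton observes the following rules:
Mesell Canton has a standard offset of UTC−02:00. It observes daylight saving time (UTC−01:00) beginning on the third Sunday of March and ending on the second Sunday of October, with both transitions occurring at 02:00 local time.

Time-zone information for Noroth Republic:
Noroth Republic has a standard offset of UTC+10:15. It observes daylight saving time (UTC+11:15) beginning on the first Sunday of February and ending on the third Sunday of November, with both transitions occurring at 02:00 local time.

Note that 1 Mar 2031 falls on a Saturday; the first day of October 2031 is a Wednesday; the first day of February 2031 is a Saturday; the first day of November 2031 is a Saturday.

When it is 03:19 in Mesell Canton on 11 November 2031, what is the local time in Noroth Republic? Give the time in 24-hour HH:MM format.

16:34

1 March 2031 is a Saturday, so the first Sunday is March 2 and the third is March 16.
1 October 2031 is a Wednesday, so the first Sunday is October 5 and the second is October 12.
Daylight saving runs 16 March – 12 October; 11 November 2031 is outside that window, so Mesell Canton is on standard time at UTC−02:00.
03:19 Mesell Canton + 2h = 05:19 UTC.
1 February 2031 is a Saturday, so the first Sunday is February 2.
1 November 2031 is a Saturday, so the first Sunday is November 2 and the third is November 16.
At the standard offset (UTC+10:15), 05:19 UTC + 10h15m = 15:34 Noroth Republic standard time.
Daylight saving runs 2 February – 16 November; the standard-time date in Noroth Republic, 11 November 2031, is inside that window, so Noroth Republic is at UTC+11:15.
05:19 UTC + 11h15m = 16:34 Noroth Republic.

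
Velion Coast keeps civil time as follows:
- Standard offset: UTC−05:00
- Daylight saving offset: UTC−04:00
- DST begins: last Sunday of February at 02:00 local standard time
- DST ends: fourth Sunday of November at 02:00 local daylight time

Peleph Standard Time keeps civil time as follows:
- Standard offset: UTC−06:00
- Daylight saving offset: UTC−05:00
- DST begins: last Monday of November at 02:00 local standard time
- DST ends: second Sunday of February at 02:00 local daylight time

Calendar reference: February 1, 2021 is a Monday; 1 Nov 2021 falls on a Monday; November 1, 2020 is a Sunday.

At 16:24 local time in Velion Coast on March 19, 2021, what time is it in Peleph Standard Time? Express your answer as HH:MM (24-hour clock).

14:24

1 February 2021 is a Monday, so Sundays fall on 7, 14, 21, 28; the last is February 28.
1 November 2021 is a Monday, so the first Sunday is November 7 and the fourth is November 28.
Daylight saving runs 28 February – 28 November; March 19, 2021 is inside that window, so Velion Coast is at UTC−04:00.
16:24 Velion Coast + 4h = 20:24 UTC.
1 November 2020 is a Sunday, so Mondays fall on 2, 9, 16, 23, 30; the last is November 30.
1 February 2021 is a Monday, so the first Sunday is February 7 and the second is February 14.
At the standard offset (UTC−06:00), 20:24 UTC − 6h = 14:24 Peleph Standard Time standard time.
The standard-time date in Peleph Standard Time, March 19, 2021, does not fall between 30 November 2020 and 14 February 2021, so daylight saving is not in effect and Peleph Standard Time is at UTC−06:00.
20:24 UTC − 6h = 14:24 Peleph Standard Time.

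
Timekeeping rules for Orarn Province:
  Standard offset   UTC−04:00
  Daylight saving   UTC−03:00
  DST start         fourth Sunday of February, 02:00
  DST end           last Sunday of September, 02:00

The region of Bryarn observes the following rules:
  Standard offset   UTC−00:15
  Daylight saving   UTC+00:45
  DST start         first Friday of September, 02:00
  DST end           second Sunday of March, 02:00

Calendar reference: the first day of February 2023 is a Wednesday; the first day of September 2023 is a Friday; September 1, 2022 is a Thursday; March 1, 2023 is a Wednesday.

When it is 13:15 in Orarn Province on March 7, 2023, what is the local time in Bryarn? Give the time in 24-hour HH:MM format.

1 February 2023 is a Wednesday, so the first Sunday is February 5 and the fourth is February 26.
1 September 2023 is a Friday, so Sundays fall on 3, 10, 17, 24; the last is September 24.
March 7, 2023 falls between 26 February and 24 September, so daylight saving is in effect and Orarn Province is at UTC−03:00.
13:15 Orarn Province + 3h = 16:15 UTC.
1 September 2022 is a Thursday, so the first Friday is September 2.
1 March 2023 is a Wednesday, so the first Sunday is March 5 and the second is March 12.
At the standard offset (UTC−00:15), 16:15 UTC − 0h15m = 16:00 Bryarn standard time.
Daylight saving runs 2 September 2022 – 12 March 2023; the standard-time date in Bryarn, March 7, 2023, is inside that window, so Bryarn is at UTC+00:45.
16:15 UTC + 0h45m = 17:00 Bryarn.

17:00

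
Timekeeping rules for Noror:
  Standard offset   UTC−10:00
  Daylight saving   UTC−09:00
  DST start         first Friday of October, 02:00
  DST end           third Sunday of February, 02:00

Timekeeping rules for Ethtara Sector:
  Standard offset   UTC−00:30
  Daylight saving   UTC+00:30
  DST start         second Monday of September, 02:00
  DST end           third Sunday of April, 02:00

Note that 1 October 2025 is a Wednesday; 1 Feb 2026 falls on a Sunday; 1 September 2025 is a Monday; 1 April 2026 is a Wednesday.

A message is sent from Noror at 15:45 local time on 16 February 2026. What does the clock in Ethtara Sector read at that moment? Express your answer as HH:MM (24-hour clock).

02:15

1 October 2025 is a Wednesday, so the first Friday is October 3.
1 February 2026 is a Sunday, so the first Sunday is February 1 and the third is February 15.
16 February 2026 does not fall between 3 October 2025 and 15 February 2026, so daylight saving is not in effect and Noror is at UTC−10:00.
15:45 Noror + 10h = 01:45 UTC (rolling into the next day, 17 February 2026).
1 September 2025 is a Monday, so the first Monday is September 1 and the second is September 8.
1 April 2026 is a Wednesday, so the first Sunday is April 5 and the third is April 19.
At the standard offset (UTC−00:30), 01:45 UTC − 0h30m = 01:15 Ethtara Sector standard time.
Daylight saving runs 8 September 2025 – 19 April 2026; the standard-time date in Ethtara Sector, 17 February 2026, is inside that window, so Ethtara Sector is at UTC+00:30.
01:45 UTC + 0h30m = 02:15 Ethtara Sector.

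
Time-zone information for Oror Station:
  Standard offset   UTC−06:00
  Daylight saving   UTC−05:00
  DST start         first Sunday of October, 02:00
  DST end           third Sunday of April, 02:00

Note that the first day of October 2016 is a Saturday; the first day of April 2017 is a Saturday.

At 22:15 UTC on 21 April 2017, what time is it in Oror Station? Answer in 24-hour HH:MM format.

16:15

1 October 2016 is a Saturday, so the first Sunday is October 2.
1 April 2017 is a Saturday, so the first Sunday is April 2 and the third is April 16.
At the standard offset (UTC−06:00), 22:15 UTC − 6h = 16:15 Oror Station standard time.
The standard-time date in Oror Station, 21 April 2017, does not fall between 2 October 2016 and 16 April 2017, so daylight saving is not in effect and Oror Station is at UTC−06:00.
22:15 UTC − 6h = 16:15 local.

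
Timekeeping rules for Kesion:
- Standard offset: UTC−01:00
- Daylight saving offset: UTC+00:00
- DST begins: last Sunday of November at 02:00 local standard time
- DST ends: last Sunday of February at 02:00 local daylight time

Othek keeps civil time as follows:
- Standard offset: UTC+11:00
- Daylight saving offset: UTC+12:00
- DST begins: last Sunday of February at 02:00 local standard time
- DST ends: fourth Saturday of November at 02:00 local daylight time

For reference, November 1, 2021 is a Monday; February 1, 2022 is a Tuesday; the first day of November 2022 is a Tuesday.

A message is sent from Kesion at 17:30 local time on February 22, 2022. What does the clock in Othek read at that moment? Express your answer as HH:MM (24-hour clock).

04:30

1 November 2021 is a Monday, so Sundays fall on 7, 14, 21, 28; the last is November 28.
1 February 2022 is a Tuesday, so Sundays fall on 6, 13, 20, 27; the last is February 27.
February 22, 2022 falls between 28 November 2021 and 27 February 2022, so daylight saving is in effect and Kesion is at UTC+00:00.
17:30 Kesion − 0h = 17:30 UTC.
1 February 2022 is a Tuesday, so Sundays fall on 6, 13, 20, 27; the last is February 27.
1 November 2022 is a Tuesday, so the first Saturday is November 5 and the fourth is November 26.
At the standard offset (UTC+11:00), 17:30 UTC + 11h = 04:30 Othek standard time (rolling into the next day, 23 February 2022).
Daylight saving runs 27 February – 26 November; the standard-time date in Othek, February 23, 2022, is outside that window, so Othek is on standard time at UTC+11:00.
17:30 UTC + 11h = 04:30 Othek (rolling into the next day, 23 February 2022).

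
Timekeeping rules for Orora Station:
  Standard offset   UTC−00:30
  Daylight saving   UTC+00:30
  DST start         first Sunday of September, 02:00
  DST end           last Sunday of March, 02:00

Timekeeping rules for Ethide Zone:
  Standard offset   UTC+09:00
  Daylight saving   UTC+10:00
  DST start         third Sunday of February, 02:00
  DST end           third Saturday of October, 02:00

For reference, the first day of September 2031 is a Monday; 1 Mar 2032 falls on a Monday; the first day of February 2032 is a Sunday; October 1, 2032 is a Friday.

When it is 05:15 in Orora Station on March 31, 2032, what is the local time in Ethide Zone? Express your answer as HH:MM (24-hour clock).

15:45

1 September 2031 is a Monday, so the first Sunday is September 7.
1 March 2032 is a Monday, so Sundays fall on 7, 14, 21, 28; the last is March 28.
Daylight saving runs 7 September 2031 – 28 March 2032; March 31, 2032 is outside that window, so Orora Station is on standard time at UTC−00:30.
05:15 Orora Station + 0h30m = 05:45 UTC.
1 February 2032 is a Sunday, so the first Sunday is February 1 and the third is February 15.
1 October 2032 is a Friday, so the first Saturday is October 2 and the third is October 16.
At the standard offset (UTC+09:00), 05:45 UTC + 9h = 14:45 Ethide Zone standard time.
The standard-time date in Ethide Zone, March 31, 2032, falls between 15 February and 16 October, so daylight saving is in effect and Ethide Zone is at UTC+10:00.
05:45 UTC + 10h = 15:45 Ethide Zone.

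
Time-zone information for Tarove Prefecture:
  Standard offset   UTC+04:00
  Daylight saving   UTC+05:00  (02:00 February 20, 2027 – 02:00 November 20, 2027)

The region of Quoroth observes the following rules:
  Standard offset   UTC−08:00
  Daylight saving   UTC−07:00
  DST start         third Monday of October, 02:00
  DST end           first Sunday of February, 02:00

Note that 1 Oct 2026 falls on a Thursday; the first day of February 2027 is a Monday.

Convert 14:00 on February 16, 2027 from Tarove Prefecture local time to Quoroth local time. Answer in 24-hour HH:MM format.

February 16, 2027 is outside the daylight-saving period (20 February – 20 November), so Tarove Prefecture is on standard time, UTC+04:00.
14:00 Tarove Prefecture − 4h = 10:00 UTC.
1 October 2026 is a Thursday, so the first Monday is October 5 and the third is October 19.
1 February 2027 is a Monday, so the first Sunday is February 7.
At the standard offset (UTC−08:00), 10:00 UTC − 8h = 02:00 Quoroth standard time.
The standard-time date in Quoroth, February 16, 2027, does not fall between 19 October 2026 and 7 February 2027, so daylight saving is not in effect and Quoroth is at UTC−08:00.
10:00 UTC − 8h = 02:00 Quoroth.

02:00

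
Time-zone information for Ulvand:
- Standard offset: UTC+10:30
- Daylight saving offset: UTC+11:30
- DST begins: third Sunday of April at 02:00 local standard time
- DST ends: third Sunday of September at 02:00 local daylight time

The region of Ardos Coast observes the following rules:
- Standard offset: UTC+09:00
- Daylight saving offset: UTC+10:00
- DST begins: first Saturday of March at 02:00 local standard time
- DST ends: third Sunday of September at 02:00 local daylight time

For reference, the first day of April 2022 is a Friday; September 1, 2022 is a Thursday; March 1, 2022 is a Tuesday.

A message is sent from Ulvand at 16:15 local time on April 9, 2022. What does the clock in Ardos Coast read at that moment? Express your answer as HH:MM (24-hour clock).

1 April 2022 is a Friday, so the first Sunday is April 3 and the third is April 17.
1 September 2022 is a Thursday, so the first Sunday is September 4 and the third is September 18.
Daylight saving runs 17 April – 18 September; April 9, 2022 is outside that window, so Ulvand is on standard time at UTC+10:30.
16:15 Ulvand − 10h30m = 05:45 UTC.
1 March 2022 is a Tuesday, so the first Saturday is March 5.
1 September 2022 is a Thursday, so the first Sunday is September 4 and the third is September 18.
At the standard offset (UTC+09:00), 05:45 UTC + 9h = 14:45 Ardos Coast standard time.
The standard-time date in Ardos Coast, April 9, 2022, lies within the daylight-saving period (5 March – 18 September), so Ardos Coast is on daylight time, UTC+10:00.
05:45 UTC + 10h = 15:45 Ardos Coast.

15:45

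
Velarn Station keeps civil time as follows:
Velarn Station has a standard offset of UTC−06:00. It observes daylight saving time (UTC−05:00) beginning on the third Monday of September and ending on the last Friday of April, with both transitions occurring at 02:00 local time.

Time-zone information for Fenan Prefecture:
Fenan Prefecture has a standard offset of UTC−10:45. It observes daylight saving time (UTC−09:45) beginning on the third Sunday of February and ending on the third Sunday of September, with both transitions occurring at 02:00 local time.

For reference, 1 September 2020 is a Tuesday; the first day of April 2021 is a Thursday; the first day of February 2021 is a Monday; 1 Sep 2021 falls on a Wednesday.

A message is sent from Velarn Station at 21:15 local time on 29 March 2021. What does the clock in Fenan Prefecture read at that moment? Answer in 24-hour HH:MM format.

16:30

1 September 2020 is a Tuesday, so the first Monday is September 7 and the third is September 21.
1 April 2021 is a Thursday, so Fridays fall on 2, 9, 16, 23, 30; the last is April 30.
29 March 2021 falls between 21 September 2020 and 30 April 2021, so daylight saving is in effect and Velarn Station is at UTC−05:00.
21:15 Velarn Station + 5h = 02:15 UTC (rolling into the next day, 30 March 2021).
1 February 2021 is a Monday, so the first Sunday is February 7 and the third is February 21.
1 September 2021 is a Wednesday, so the first Sunday is September 5 and the third is September 19.
At the standard offset (UTC−10:45), 02:15 UTC − 10h45m = 15:30 Fenan Prefecture standard time (rolling into the previous day, 29 March 2021).
The standard-time date in Fenan Prefecture, 29 March 2021, lies within the daylight-saving period (21 February – 19 September), so Fenan Prefecture is on daylight time, UTC−09:45.
02:15 UTC − 9h45m = 16:30 Fenan Prefecture (rolling into the previous day, 29 March 2021).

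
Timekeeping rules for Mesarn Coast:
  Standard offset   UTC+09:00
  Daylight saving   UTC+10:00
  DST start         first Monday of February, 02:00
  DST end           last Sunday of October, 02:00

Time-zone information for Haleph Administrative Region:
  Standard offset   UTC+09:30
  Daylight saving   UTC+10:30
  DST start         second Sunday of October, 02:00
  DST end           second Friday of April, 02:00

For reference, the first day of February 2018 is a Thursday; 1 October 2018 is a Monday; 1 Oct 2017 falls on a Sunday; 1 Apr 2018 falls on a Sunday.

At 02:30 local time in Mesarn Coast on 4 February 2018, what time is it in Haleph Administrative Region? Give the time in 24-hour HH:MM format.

04:00

1 February 2018 is a Thursday, so the first Monday is February 5.
1 October 2018 is a Monday, so Sundays fall on 7, 14, 21, 28; the last is October 28.
4 February 2018 is outside the daylight-saving period (5 February – 28 October), so Mesarn Coast is on standard time, UTC+09:00.
02:30 Mesarn Coast − 9h = 17:30 UTC (rolling into the previous day, 3 February 2018).
1 October 2017 is a Sunday, so the first Sunday is October 1 and the second is October 8.
1 April 2018 is a Sunday, so the first Friday is April 6 and the second is April 13.
At the standard offset (UTC+09:30), 17:30 UTC + 9h30m = 03:00 Haleph Administrative Region standard time (rolling into the next day, 4 February 2018).
Daylight saving runs 8 October 2017 – 13 April 2018; the standard-time date in Haleph Administrative Region, 4 February 2018, is inside that window, so Haleph Administrative Region is at UTC+10:30.
17:30 UTC + 10h30m = 04:00 Haleph Administrative Region (rolling into the next day, 4 February 2018).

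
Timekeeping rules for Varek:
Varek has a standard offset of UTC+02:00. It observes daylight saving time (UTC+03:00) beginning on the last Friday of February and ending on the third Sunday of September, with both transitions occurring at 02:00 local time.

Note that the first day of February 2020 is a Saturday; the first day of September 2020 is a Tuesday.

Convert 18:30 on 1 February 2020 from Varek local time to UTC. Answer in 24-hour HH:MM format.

16:30

1 February 2020 is a Saturday, so Fridays fall on 7, 14, 21, 28; the last is February 28.
1 September 2020 is a Tuesday, so the first Sunday is September 6 and the third is September 20.
1 February 2020 is outside the daylight-saving period (28 February – 20 September), so Varek is on standard time, UTC+02:00.
18:30 local − 2h = 16:30 UTC.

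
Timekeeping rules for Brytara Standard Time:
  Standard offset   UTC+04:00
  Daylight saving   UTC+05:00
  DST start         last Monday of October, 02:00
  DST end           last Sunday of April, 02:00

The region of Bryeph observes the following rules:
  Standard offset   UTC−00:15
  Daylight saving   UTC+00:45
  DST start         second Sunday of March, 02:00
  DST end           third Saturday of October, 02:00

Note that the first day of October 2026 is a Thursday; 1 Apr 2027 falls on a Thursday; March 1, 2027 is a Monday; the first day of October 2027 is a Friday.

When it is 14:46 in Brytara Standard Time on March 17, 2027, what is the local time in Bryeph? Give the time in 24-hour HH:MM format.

10:31

1 October 2026 is a Thursday, so Mondays fall on 5, 12, 19, 26; the last is October 26.
1 April 2027 is a Thursday, so Sundays fall on 4, 11, 18, 25; the last is April 25.
March 17, 2027 lies within the daylight-saving period (26 October 2026 – 25 April 2027), so Brytara Standard Time is on daylight time, UTC+05:00.
14:46 Brytara Standard Time − 5h = 09:46 UTC.
1 March 2027 is a Monday, so the first Sunday is March 7 and the second is March 14.
1 October 2027 is a Friday, so the first Saturday is October 2 and the third is October 16.
At the standard offset (UTC−00:15), 09:46 UTC − 0h15m = 09:31 Bryeph standard time.
The standard-time date in Bryeph, March 17, 2027, lies within the daylight-saving period (14 March – 16 October), so Bryeph is on daylight time, UTC+00:45.
09:46 UTC + 0h45m = 10:31 Bryeph.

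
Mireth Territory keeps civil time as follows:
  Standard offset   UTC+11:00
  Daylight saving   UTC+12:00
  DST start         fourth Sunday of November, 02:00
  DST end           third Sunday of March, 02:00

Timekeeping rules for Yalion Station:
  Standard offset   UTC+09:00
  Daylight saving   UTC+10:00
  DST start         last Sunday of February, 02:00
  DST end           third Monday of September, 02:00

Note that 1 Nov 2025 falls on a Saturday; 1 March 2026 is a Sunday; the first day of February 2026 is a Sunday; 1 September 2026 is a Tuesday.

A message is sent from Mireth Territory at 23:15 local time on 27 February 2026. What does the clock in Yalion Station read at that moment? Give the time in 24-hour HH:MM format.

21:15

1 November 2025 is a Saturday, so the first Sunday is November 2 and the fourth is November 23.
1 March 2026 is a Sunday, so the first Sunday is March 1 and the third is March 15.
27 February 2026 lies within the daylight-saving period (23 November 2025 – 15 March 2026), so Mireth Territory is on daylight time, UTC+12:00.
23:15 Mireth Territory − 12h = 11:15 UTC.
1 February 2026 is a Sunday, so Sundays fall on 1, 8, 15, 22; the last is February 22.
1 September 2026 is a Tuesday, so the first Monday is September 7 and the third is September 21.
At the standard offset (UTC+09:00), 11:15 UTC + 9h = 20:15 Yalion Station standard time.
The standard-time date in Yalion Station, 27 February 2026, lies within the daylight-saving period (22 February – 21 September), so Yalion Station is on daylight time, UTC+10:00.
11:15 UTC + 10h = 21:15 Yalion Station.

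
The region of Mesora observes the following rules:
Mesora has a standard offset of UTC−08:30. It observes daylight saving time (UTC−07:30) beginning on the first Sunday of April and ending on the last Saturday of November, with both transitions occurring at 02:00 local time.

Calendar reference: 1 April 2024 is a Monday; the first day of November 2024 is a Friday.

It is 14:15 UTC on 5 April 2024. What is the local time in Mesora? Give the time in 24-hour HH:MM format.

1 April 2024 is a Monday, so the first Sunday is April 7.
1 November 2024 is a Friday, so Saturdays fall on 2, 9, 16, 23, 30; the last is November 30.
At the standard offset (UTC−08:30), 14:15 UTC − 8h30m = 05:45 Mesora standard time.
The standard-time date in Mesora, 5 April 2024, is outside the daylight-saving period (7 April – 30 November), so Mesora is on standard time, UTC−08:30.
14:15 UTC − 8h30m = 05:45 local.

05:45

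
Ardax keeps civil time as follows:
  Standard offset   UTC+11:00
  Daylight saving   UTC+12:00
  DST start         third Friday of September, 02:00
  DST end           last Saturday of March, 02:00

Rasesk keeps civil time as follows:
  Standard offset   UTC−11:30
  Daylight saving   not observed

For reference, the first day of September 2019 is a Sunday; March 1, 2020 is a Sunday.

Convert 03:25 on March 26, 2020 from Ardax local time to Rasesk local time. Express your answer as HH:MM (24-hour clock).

03:55

1 September 2019 is a Sunday, so the first Friday is September 6 and the third is September 20.
1 March 2020 is a Sunday, so Saturdays fall on 7, 14, 21, 28; the last is March 28.
March 26, 2020 lies within the daylight-saving period (20 September 2019 – 28 March 2020), so Ardax is on daylight time, UTC+12:00.
03:25 Ardax − 12h = 15:25 UTC (rolling into the previous day, 25 March 2020).
Rasesk stays on UTC−11:30 all year.
15:25 UTC − 11h30m = 03:55 Rasesk.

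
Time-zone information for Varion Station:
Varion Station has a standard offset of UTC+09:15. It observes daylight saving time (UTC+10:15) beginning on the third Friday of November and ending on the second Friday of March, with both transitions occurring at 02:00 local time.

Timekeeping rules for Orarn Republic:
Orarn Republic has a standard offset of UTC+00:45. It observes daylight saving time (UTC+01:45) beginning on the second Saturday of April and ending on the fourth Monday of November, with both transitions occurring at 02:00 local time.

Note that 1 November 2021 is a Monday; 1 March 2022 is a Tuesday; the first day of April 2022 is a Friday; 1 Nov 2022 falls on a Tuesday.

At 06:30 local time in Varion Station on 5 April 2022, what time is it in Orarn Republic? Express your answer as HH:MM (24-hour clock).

1 November 2021 is a Monday, so the first Friday is November 5 and the third is November 19.
1 March 2022 is a Tuesday, so the first Friday is March 4 and the second is March 11.
Daylight saving runs 19 November 2021 – 11 March 2022; 5 April 2022 is outside that window, so Varion Station is on standard time at UTC+09:15.
06:30 Varion Station − 9h15m = 21:15 UTC (rolling into the previous day, 4 April 2022).
1 April 2022 is a Friday, so the first Saturday is April 2 and the second is April 9.
1 November 2022 is a Tuesday, so the first Monday is November 7 and the fourth is November 28.
At the standard offset (UTC+00:45), 21:15 UTC + 0h45m = 22:00 Orarn Republic standard time.
Daylight saving runs 9 April – 28 November; the standard-time date in Orarn Republic, 4 April 2022, is outside that window, so Orarn Republic is on standard time at UTC+00:45.
21:15 UTC + 0h45m = 22:00 Orarn Republic.

22:00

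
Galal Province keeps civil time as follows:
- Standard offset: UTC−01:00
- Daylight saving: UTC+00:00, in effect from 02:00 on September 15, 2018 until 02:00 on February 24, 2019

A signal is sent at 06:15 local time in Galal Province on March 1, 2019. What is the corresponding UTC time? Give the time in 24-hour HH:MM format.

07:15

March 1, 2019 does not fall between 15 September 2018 and 24 February 2019, so daylight saving is not in effect and Galal Province is at UTC−01:00.
06:15 local + 1h = 07:15 UTC.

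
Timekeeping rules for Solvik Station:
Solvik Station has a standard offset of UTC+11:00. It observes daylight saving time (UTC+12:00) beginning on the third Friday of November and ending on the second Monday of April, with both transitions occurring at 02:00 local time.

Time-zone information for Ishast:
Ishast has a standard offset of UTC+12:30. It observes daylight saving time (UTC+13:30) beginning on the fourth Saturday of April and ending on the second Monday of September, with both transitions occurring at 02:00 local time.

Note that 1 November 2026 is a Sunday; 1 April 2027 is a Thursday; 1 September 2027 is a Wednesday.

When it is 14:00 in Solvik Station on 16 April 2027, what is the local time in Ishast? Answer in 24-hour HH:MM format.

15:30

1 November 2026 is a Sunday, so the first Friday is November 6 and the third is November 20.
1 April 2027 is a Thursday, so the first Monday is April 5 and the second is April 12.
16 April 2027 does not fall between 20 November 2026 and 12 April 2027, so daylight saving is not in effect and Solvik Station is at UTC+11:00.
14:00 Solvik Station − 11h = 03:00 UTC.
1 April 2027 is a Thursday, so the first Saturday is April 3 and the fourth is April 24.
1 September 2027 is a Wednesday, so the first Monday is September 6 and the second is September 13.
At the standard offset (UTC+12:30), 03:00 UTC + 12h30m = 15:30 Ishast standard time.
Daylight saving runs 24 April – 13 September; the standard-time date in Ishast, 16 April 2027, is outside that window, so Ishast is on standard time at UTC+12:30.
03:00 UTC + 12h30m = 15:30 Ishast.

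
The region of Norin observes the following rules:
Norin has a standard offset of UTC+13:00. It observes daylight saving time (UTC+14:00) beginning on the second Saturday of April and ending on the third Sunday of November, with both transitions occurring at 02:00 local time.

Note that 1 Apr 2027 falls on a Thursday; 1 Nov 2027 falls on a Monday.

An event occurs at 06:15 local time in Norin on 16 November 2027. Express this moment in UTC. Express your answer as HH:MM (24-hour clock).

16:15

1 April 2027 is a Thursday, so the first Saturday is April 3 and the second is April 10.
1 November 2027 is a Monday, so the first Sunday is November 7 and the third is November 21.
Daylight saving runs 10 April – 21 November; 16 November 2027 is inside that window, so Norin is at UTC+14:00.
06:15 local − 14h = 16:15 UTC (rolling into the previous day, 15 November 2027).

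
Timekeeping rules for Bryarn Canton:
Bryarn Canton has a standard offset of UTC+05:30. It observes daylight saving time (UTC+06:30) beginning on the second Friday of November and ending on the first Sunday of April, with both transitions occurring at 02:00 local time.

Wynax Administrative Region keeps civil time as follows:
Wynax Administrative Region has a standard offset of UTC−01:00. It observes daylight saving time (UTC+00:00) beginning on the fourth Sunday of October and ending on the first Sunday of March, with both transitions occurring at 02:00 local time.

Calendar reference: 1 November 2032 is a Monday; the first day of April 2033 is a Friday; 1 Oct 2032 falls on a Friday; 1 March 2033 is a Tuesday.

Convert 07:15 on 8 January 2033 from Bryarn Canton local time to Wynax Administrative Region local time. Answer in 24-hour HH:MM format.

00:45

1 November 2032 is a Monday, so the first Friday is November 5 and the second is November 12.
1 April 2033 is a Friday, so the first Sunday is April 3.
8 January 2033 falls between 12 November 2032 and 3 April 2033, so daylight saving is in effect and Bryarn Canton is at UTC+06:30.
07:15 Bryarn Canton − 6h30m = 00:45 UTC.
1 October 2032 is a Friday, so the first Sunday is October 3 and the fourth is October 24.
1 March 2033 is a Tuesday, so the first Sunday is March 6.
At the standard offset (UTC−01:00), 00:45 UTC − 1h = 23:45 Wynax Administrative Region standard time (rolling into the previous day, 7 January 2033).
Daylight saving runs 24 October 2032 – 6 March 2033; the standard-time date in Wynax Administrative Region, 7 January 2033, is inside that window, so Wynax Administrative Region is at UTC+00:00.
00:45 UTC + 0h = 00:45 Wynax Administrative Region.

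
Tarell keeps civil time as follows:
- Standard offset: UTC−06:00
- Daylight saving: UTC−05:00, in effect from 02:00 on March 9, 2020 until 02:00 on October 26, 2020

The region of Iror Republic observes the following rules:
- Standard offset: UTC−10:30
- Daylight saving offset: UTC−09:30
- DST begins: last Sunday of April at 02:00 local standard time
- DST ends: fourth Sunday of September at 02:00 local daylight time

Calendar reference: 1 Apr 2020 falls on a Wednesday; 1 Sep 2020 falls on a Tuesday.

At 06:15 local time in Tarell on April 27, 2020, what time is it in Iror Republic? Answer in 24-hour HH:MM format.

April 27, 2020 falls between 9 March and 26 October, so daylight saving is in effect and Tarell is at UTC−05:00.
06:15 Tarell + 5h = 11:15 UTC.
1 April 2020 is a Wednesday, so Sundays fall on 5, 12, 19, 26; the last is April 26.
1 September 2020 is a Tuesday, so the first Sunday is September 6 and the fourth is September 27.
At the standard offset (UTC−10:30), 11:15 UTC − 10h30m = 00:45 Iror Republic standard time.
The standard-time date in Iror Republic, April 27, 2020, falls between 26 April and 27 September, so daylight saving is in effect and Iror Republic is at UTC−09:30.
11:15 UTC − 9h30m = 01:45 Iror Republic.

01:45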